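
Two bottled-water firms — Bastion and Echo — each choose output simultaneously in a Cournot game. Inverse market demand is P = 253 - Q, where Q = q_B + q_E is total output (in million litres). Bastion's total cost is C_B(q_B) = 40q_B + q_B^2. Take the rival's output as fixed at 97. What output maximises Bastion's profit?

29

With the rival's output fixed at 97, Bastion's profit is π_B = (253 - 97 - q_B)q_B - (40q_B + q_B²) = (156 - q_B)q_B - (40q_B + q_B²).
∂π_B/∂q_B = 116 - 4q_B = 0, so q_B = 29.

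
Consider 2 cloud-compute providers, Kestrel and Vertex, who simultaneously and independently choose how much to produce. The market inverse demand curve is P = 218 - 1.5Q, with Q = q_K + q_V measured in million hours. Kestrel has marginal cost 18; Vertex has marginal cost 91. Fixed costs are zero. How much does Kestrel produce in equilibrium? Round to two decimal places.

Kestrel's profit: π_K = (218 - 1.5Q)q_K - (18q_K). Setting ∂π_K/∂q_K = 0: 200 - 3q_K - (3/2)(q_V) = 0.
Vertex's profit: π_V = (218 - 1.5Q)q_V - (91q_V). Setting ∂π_V/∂q_V = 0: 127 - 3q_V - (3/2)(q_K) = 0.
Rearranging gives the reaction functions q_K = (200 - (3/2)q_V)/3 and q_V = (127 - (3/2)q_K)/3.
Solving the pair: q_K = 182/3, q_V = 12.

60.67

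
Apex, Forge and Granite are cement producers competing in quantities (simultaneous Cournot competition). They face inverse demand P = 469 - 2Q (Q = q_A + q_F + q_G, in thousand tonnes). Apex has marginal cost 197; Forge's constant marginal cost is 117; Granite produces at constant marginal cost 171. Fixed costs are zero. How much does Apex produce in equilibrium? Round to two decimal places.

Apex's profit: π_A = (469 - 2Q)q_A - (197q_A). Setting ∂π_A/∂q_A = 0: 272 - 4q_A - 2(q_F + q_G) = 0.
Forge's first-order condition: 352 - 4q_F - 2(q_A + q_G) = 0.
Granite's first-order condition: 298 - 4q_G - 2(q_A + q_F) = 0.
Summing all 3 equations gives 922 − 8Q = 0, hence Q = 461/4.
Back-substituting: q_A = (272 − 461/2)/2 = 83/4, q_F = (352 − 461/2)/2 = 243/4, q_G = (298 − 461/2)/2 = 135/4.

20.75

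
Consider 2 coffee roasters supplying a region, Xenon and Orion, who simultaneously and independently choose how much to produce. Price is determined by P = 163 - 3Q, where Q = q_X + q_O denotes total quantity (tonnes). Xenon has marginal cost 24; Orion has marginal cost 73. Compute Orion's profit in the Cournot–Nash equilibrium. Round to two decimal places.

Xenon's profit: π_X = (163 - 3Q)q_X - (24q_X). Setting ∂π_X/∂q_X = 0: 139 - 6q_X - 3(q_O) = 0.
Orion's profit: π_O = (163 - 3Q)q_O - (73q_O). Setting ∂π_O/∂q_O = 0: 90 - 6q_O - 3(q_X) = 0.
Rearranging gives the reaction functions q_X = (139 - 3q_O)/6 and q_O = (90 - 3q_X)/6.
Solving the pair: q_X = 188/9, q_O = 41/9.
Price P = 163 - 3·(229/9) = 260/3.
Orion's profit: (260/3 - 73)·(41/9) = 1681/27.

62.26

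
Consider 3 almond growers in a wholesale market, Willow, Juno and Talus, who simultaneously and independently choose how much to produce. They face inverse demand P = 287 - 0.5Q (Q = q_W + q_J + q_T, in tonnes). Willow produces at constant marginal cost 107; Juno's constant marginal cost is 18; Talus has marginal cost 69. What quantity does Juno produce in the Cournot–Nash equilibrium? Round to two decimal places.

Willow's profit: π_W = (287 - 0.5Q)q_W - (107q_W). Setting ∂π_W/∂q_W = 0: 180 - q_W - (1/2)(q_J + q_T) = 0.
Juno's first-order condition: 269 - q_J - (1/2)(q_W + q_T) = 0.
Talus's first-order condition: 218 - q_T - (1/2)(q_W + q_J) = 0.
Adding the 3 first-order conditions: 667 − 2Q = 0, so Q = 667/2.
Back-substituting: q_W = (180 − 667/4)/(1/2) = 53/2, q_J = (269 − 667/4)/(1/2) = 409/2, q_T = (218 − 667/4)/(1/2) = 205/2.

204.50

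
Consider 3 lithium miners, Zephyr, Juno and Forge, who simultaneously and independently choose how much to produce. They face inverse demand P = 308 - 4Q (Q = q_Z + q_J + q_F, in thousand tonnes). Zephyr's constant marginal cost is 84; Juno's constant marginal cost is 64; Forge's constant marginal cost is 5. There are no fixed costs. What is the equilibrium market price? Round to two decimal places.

Zephyr's profit: π_Z = (308 - 4Q)q_Z - (84q_Z). Setting ∂π_Z/∂q_Z = 0: 224 - 8q_Z - 4(q_J + q_F) = 0.
Juno's profit: π_J = (308 - 4Q)q_J - (64q_J). Setting ∂π_J/∂q_J = 0: 244 - 8q_J - 4(q_Z + q_F) = 0.
Forge's first-order condition: 303 - 8q_F - 4(q_Z + q_J) = 0.
Summing all 3 equations gives 771 − 16Q = 0, hence Q = 771/16.
Back-substituting: q_Z = (224 − 771/4)/4 = 125/16, q_J = (244 − 771/4)/4 = 205/16, q_F = (303 − 771/4)/4 = 441/16.
Total output Q = 771/16, so price P = 308 - 4·(771/16) = 461/4.

115.25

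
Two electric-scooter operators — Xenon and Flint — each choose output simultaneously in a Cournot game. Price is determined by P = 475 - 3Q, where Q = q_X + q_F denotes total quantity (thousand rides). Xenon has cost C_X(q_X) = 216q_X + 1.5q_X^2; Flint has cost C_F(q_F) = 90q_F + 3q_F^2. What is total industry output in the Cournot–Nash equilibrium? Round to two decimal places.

46.88

Xenon's profit: π_X = (475 - 3Q)q_X - (216q_X + (3/2)q_X²). Setting ∂π_X/∂q_X = 0: 259 - 9q_X - 3(q_F) = 0.
Flint's profit: π_F = (475 - 3Q)q_F - (90q_F + 3q_F²). Setting ∂π_F/∂q_F = 0: 385 - 12q_F - 3(q_X) = 0.
Best responses: q_X = (259 - 3q_F)/9, q_F = (385 - 3q_X)/12.
Substituting one into the other gives q_X = 217/11 and q_F = 896/33.
Total output Q = 217/11 + 896/33 = 1547/33.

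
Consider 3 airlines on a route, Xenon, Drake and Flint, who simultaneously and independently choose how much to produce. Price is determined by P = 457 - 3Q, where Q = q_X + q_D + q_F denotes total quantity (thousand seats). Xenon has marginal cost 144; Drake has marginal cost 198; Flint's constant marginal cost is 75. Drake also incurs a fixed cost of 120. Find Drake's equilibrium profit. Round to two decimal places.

20.08

Xenon's profit: π_X = (457 - 3Q)q_X - (144q_X). Setting ∂π_X/∂q_X = 0: 313 - 6q_X - 3(q_D + q_F) = 0.
Drake's profit: π_D = (457 - 3Q)q_D - (198q_D). Setting ∂π_D/∂q_D = 0: 259 - 6q_D - 3(q_X + q_F) = 0.
Flint's profit: π_F = (457 - 3Q)q_F - (75q_F). Setting ∂π_F/∂q_F = 0: 382 - 6q_F - 3(q_X + q_D) = 0.
Adding the 3 first-order conditions: 954 − 12Q = 0, so Q = 159/2.
Back-substituting: q_X = (313 − 477/2)/3 = 149/6, q_D = (259 − 477/2)/3 = 41/6, q_F = (382 − 477/2)/3 = 287/6.
Price P = 457 - 3·(159/2) = 437/2.
Drake's profit: (437/2 - 198)·(41/6) - 120 = 241/12.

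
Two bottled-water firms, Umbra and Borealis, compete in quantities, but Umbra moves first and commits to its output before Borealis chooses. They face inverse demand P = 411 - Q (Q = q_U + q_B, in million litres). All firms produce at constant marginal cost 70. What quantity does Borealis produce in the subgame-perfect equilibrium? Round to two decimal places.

85.25

Solve by backward induction. Given q_U, the follower Borealis maximises π_B = (411 - q_U - q_B)q_B - 70q_B.
Setting the follower's marginal profit to zero, 341 - q_U - 2q_B = 0, i.e. q_B = (341 - q_U)/2.
Umbra substitutes q_B(q_U) into its own profit: π_U = q_U(411 - q_U - (341 - q_U)/2) - 70q_U = (481/2 - (1/2)q_U)q_U - 70q_U.
Maximising: ∂π_U/∂q_U = 341/2 - q_U = 0, giving q_U = 341/2.
Then q_B = (341 - 341/2)/2 = 341/4.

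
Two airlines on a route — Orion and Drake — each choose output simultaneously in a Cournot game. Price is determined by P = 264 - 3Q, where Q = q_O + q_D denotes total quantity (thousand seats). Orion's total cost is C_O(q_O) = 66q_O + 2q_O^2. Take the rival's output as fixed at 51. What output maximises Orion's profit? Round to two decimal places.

With the rival's output fixed at 51, Orion's profit is π_O = (264 - 3·51 - 3q_O)q_O - (66q_O + 2q_O²) = (111 - 3q_O)q_O - (66q_O + 2q_O²).
∂π_O/∂q_O = 45 - 10q_O = 0, so q_O = 9/2.

4.50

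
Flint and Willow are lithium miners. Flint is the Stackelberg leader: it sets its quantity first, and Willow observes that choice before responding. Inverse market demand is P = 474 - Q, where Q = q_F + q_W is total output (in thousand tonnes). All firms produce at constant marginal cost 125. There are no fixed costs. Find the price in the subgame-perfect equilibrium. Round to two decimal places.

212.25

The follower Willow best-responds to any q_F: π_W = (474 - Q)q_W - 125q_W.
Setting the follower's marginal profit to zero, 349 - q_F - 2q_W = 0, i.e. q_W = (349 - q_F)/2.
Flint substitutes q_W(q_F) into its own profit: π_F = q_F(474 - q_F - (349 - q_F)/2) - 125q_F = (599/2 - (1/2)q_F)q_F - 125q_F.
The leader's first-order condition 349/2 - q_F = 0 yields q_F = 349/2.
Then q_W = (349 - 349/2)/2 = 349/4.
Total output Q = 1047/4, so price P = 474 - 1047/4 = 849/4.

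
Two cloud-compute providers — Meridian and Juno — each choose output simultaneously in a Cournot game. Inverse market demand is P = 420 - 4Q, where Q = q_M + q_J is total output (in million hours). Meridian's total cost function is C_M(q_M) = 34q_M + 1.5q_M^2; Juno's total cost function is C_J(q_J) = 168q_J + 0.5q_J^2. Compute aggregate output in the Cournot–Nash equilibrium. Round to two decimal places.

44.51

Meridian's profit: π_M = (420 - 4Q)q_M - (34q_M + (3/2)q_M²). Setting ∂π_M/∂q_M = 0: 386 - 11q_M - 4(q_J) = 0.
Juno's profit: π_J = (420 - 4Q)q_J - (168q_J + (1/2)q_J²). Setting ∂π_J/∂q_J = 0: 252 - 9q_J - 4(q_M) = 0.
Rearranging gives the reaction functions q_M = (386 - 4q_J)/11 and q_J = (252 - 4q_M)/9.
Solving the pair: q_M = 29.7108, q_J = 1228/83.
Total output Q = 29.7108 + 1228/83 = 44.5060.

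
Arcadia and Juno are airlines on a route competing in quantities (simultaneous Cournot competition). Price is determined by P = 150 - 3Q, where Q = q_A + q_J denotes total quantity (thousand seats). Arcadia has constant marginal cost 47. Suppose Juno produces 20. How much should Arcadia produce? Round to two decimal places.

7.17

With the rival's output fixed at 20, Arcadia's profit is π_A = (150 - 3·20 - 3q_A)q_A - (47q_A) = (90 - 3q_A)q_A - (47q_A).
∂π_A/∂q_A = 43 - 6q_A = 0, so q_A = 43/6.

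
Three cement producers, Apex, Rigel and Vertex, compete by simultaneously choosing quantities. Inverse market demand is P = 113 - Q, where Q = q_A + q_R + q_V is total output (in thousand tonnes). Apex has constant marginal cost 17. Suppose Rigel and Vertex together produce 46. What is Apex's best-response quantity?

With rivals' combined output fixed at 46, Apex's profit is π_A = (113 - 46 - q_A)q_A - (17q_A) = (67 - q_A)q_A - (17q_A).
∂π_A/∂q_A = 50 - 2q_A = 0, so q_A = 25.

25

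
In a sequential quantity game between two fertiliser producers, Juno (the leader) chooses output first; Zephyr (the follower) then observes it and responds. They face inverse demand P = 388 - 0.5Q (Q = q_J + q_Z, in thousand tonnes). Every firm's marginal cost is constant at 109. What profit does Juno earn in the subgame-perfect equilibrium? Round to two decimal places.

19460.25

The follower Zephyr best-responds to any q_J: π_Z = (388 - 0.5Q)q_Z - 109q_Z.
Follower FOC: 279 - (1/2)q_J - q_Z = 0, so q_Z(q_J) = (279 - (1/2)q_J).
Juno substitutes q_Z(q_J) into its own profit: π_J = q_J(388 - (1/2)q_J - (279 - (1/2)q_J)/2) - 109q_J = (497/2 - (1/4)q_J)q_J - 109q_J.
Maximising: ∂π_J/∂q_J = 279/2 - (1/2)q_J = 0, giving q_J = 279.
Then q_Z = (279 - (1/2)·279) = 279/2.
Price P = 388 - (1/2)·(837/2) = 715/4.
Juno's profit: (715/4 - 109)·279 = 19460.2500.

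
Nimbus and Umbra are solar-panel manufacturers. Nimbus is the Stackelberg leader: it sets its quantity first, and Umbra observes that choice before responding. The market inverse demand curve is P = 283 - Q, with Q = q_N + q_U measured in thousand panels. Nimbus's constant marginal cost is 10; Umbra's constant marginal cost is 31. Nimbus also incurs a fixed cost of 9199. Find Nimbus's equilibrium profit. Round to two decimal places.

1605.50

The follower Umbra best-responds to any q_N: π_U = (283 - Q)q_U - 31q_U.
Follower FOC: 252 - q_N - 2q_U = 0, so q_U(q_N) = (252 - q_N)/2.
The leader anticipates this reaction. Substituting into P = 283 - Q gives P = 157 - (1/2)q_N, so π_N = (157 - (1/2)q_N)q_N - 10q_N.
The leader's first-order condition 147 - q_N = 0 yields q_N = 147.
Then q_U = (252 - 147)/2 = 105/2.
Price P = 283 - 399/2 = 167/2.
Nimbus's profit: (167/2 - 10)·147 - 9199 = 1605.5000.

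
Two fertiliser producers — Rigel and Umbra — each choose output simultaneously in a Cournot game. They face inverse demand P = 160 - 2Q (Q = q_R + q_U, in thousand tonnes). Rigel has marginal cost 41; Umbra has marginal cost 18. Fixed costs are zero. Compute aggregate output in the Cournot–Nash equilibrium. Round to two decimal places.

Rigel's profit: π_R = (160 - 2Q)q_R - (41q_R). Setting ∂π_R/∂q_R = 0: 119 - 4q_R - 2(q_U) = 0.
Umbra's first-order condition: 142 - 4q_U - 2(q_R) = 0.
Rearranging gives the reaction functions q_R = (119 - 2q_U)/4 and q_U = (142 - 2q_R)/4.
Substituting one into the other gives q_R = 16 and q_U = 55/2.
Total output Q = 16 + 55/2 = 87/2.

43.50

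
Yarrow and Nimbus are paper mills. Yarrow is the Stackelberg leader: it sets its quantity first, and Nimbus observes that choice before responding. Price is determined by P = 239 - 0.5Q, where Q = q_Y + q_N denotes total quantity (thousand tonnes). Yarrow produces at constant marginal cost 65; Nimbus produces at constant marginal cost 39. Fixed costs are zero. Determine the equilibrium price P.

The follower Nimbus best-responds to any q_Y: π_N = (239 - 0.5Q)q_N - 39q_N.
∂π_N/∂q_N = 200 - (1/2)q_Y - q_N = 0 gives the reaction function q_N = (200 - (1/2)q_Y).
The leader anticipates this reaction. Substituting into P = 239 - 0.5Q gives P = 139 - (1/4)q_Y, so π_Y = (139 - (1/4)q_Y)q_Y - 65q_Y.
Maximising: ∂π_Y/∂q_Y = 74 - (1/2)q_Y = 0, giving q_Y = 148.
Then q_N = (200 - (1/2)·148) = 126.
Total output Q = 274, so price P = 239 - (1/2)·274 = 102.

102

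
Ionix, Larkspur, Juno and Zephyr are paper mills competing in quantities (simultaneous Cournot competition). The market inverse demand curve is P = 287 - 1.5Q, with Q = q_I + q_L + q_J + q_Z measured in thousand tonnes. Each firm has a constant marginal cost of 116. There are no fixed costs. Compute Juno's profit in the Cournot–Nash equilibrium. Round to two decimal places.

Each firm earns π_i = (287 - 1.5Q)q_i - 116q_i.
Setting ∂π_i/∂q_i = 0 with rivals' quantities fixed: 171 - 3q_i - (3/2)·Σ_{j≠i} q_j = 0.
By symmetry each firm produces the same amount; substituting Σ_{j≠i} q_j = 3q_i yields q_i = 171/(15/2) = 114/5.
Price P = 287 - (3/2)·(456/5) = 751/5.
Juno's profit: (751/5 - 116)·(114/5) = 779.7600.

779.76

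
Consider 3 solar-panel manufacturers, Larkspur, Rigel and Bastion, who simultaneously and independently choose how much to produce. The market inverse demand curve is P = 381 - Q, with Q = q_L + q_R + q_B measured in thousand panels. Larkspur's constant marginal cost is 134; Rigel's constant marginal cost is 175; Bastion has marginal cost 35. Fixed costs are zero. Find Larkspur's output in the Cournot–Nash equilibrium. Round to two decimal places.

Larkspur's profit: π_L = (381 - Q)q_L - (134q_L). Setting ∂π_L/∂q_L = 0: 247 - 2q_L - (q_R + q_B) = 0.
Rigel's profit: π_R = (381 - Q)q_R - (175q_R). Setting ∂π_R/∂q_R = 0: 206 - 2q_R - (q_L + q_B) = 0.
Bastion's first-order condition: 346 - 2q_B - (q_L + q_R) = 0.
Adding the 3 first-order conditions: 799 − 4Q = 0, so Q = 799/4.
Back-substituting: q_L = (247 − 799/4) = 189/4, q_R = (206 − 799/4) = 25/4, q_B = (346 − 799/4) = 585/4.

47.25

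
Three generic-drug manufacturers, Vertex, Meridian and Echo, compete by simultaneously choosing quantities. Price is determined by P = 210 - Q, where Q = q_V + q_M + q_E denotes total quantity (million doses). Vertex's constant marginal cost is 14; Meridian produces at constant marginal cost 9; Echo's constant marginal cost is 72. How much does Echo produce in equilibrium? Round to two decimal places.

4.25

Vertex's profit: π_V = (210 - Q)q_V - (14q_V). Setting ∂π_V/∂q_V = 0: 196 - 2q_V - (q_M + q_E) = 0.
Meridian's first-order condition: 201 - 2q_M - (q_V + q_E) = 0.
Echo's first-order condition: 138 - 2q_E - (q_V + q_M) = 0.
Adding the 3 conditions: 535 − 2Q − 2Q = 0, i.e. Q = 535/4.
Back-substituting: q_V = (196 − 535/4) = 249/4, q_M = (201 − 535/4) = 269/4, q_E = (138 − 535/4) = 17/4.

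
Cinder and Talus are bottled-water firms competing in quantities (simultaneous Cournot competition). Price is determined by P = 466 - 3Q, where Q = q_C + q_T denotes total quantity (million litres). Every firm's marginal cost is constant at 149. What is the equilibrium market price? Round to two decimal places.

A representative firm's profit is π_i = q_i(466 - 3Q) - 149q_i.
First-order condition (treating rivals' output as given): 317 - 6q_i - 3q_j = 0.
By symmetry each firm produces the same amount; substituting q_j = q_i yields q_i = 317/9.
Total output Q = 634/9, so price P = 466 - 3·(634/9) = 764/3.

254.67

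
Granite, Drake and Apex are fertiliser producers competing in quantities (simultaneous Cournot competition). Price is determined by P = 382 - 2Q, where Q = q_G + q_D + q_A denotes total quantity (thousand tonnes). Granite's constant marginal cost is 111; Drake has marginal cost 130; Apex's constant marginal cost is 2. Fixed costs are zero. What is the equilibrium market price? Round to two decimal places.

Granite's profit: π_G = (382 - 2Q)q_G - (111q_G). Setting ∂π_G/∂q_G = 0: 271 - 4q_G - 2(q_D + q_A) = 0.
Drake's first-order condition: 252 - 4q_D - 2(q_G + q_A) = 0.
Apex's profit: π_A = (382 - 2Q)q_A - (2q_A). Setting ∂π_A/∂q_A = 0: 380 - 4q_A - 2(q_G + q_D) = 0.
Adding the 3 first-order conditions: 903 − 8Q = 0, so Q = 903/8.
Back-substituting: q_G = (271 − 903/4)/2 = 181/8, q_D = (252 − 903/4)/2 = 105/8, q_A = (380 − 903/4)/2 = 617/8.
Total output Q = 903/8, so price P = 382 - 2·(903/8) = 625/4.

156.25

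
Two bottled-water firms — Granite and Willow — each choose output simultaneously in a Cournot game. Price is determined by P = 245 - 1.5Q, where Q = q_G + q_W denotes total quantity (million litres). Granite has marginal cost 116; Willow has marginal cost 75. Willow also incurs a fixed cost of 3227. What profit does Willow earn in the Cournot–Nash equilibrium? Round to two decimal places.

Granite's profit: π_G = (245 - 1.5Q)q_G - (116q_G). Setting ∂π_G/∂q_G = 0: 129 - 3q_G - (3/2)(q_W) = 0.
Willow's profit: π_W = (245 - 1.5Q)q_W - (75q_W). Setting ∂π_W/∂q_W = 0: 170 - 3q_W - (3/2)(q_G) = 0.
So q_G = (129 - (3/2)q_W)/3 and q_W = (170 - (3/2)q_G)/3.
Substituting one into the other gives q_G = 176/9 and q_W = 422/9.
Price P = 245 - (3/2)·(598/9) = 436/3.
Willow's profit: (436/3 - 75)·(422/9) - 3227 = 1913/27.

70.85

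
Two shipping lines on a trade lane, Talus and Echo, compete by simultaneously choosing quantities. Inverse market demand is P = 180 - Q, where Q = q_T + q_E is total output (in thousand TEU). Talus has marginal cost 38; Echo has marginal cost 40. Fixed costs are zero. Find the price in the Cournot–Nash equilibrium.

Talus's profit: π_T = (180 - Q)q_T - (38q_T). Setting ∂π_T/∂q_T = 0: 142 - 2q_T - (q_E) = 0.
Echo's profit: π_E = (180 - Q)q_E - (40q_E). Setting ∂π_E/∂q_E = 0: 140 - 2q_E - (q_T) = 0.
Best responses: q_T = (142 - q_E)/2, q_E = (140 - q_T)/2.
Solving the pair: q_T = 48, q_E = 46.
Total output Q = 94, so price P = 180 - 94 = 86.

86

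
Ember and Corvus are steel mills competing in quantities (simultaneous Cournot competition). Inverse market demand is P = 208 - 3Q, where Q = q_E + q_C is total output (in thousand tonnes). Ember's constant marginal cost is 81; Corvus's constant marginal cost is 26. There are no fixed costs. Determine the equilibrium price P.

Ember's profit: π_E = (208 - 3Q)q_E - (81q_E). Setting ∂π_E/∂q_E = 0: 127 - 6q_E - 3(q_C) = 0.
Corvus's profit: π_C = (208 - 3Q)q_C - (26q_C). Setting ∂π_C/∂q_C = 0: 182 - 6q_C - 3(q_E) = 0.
So q_E = (127 - 3q_C)/6 and q_C = (182 - 3q_E)/6.
Solving the pair: q_E = 8, q_C = 79/3.
Total output Q = 103/3, so price P = 208 - 3·(103/3) = 105.

105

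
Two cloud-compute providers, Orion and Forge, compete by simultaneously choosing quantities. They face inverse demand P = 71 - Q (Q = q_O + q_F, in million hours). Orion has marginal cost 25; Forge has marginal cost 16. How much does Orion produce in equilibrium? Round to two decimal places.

12.33

Orion's profit: π_O = (71 - Q)q_O - (25q_O). Setting ∂π_O/∂q_O = 0: 46 - 2q_O - (q_F) = 0.
Forge's first-order condition: 55 - 2q_F - (q_O) = 0.
Best responses: q_O = (46 - q_F)/2, q_F = (55 - q_O)/2.
Substituting one into the other gives q_O = 37/3 and q_F = 64/3.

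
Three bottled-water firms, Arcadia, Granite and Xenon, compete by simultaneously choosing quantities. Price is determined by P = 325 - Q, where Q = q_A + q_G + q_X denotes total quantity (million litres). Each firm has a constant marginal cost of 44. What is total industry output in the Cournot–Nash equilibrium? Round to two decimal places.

210.75

Each firm earns π_i = (325 - Q)q_i - 44q_i.
Setting ∂π_i/∂q_i = 0 with rivals' quantities fixed: 281 - 2q_i - Σ_{j≠i} q_j = 0.
With identical firms every q_j equals q_i, so Σ_{j≠i} q_j = 2q_i and 281 = 4q_i, giving q_i = 281/4.
Total output Q = 281/4 + 281/4 + 281/4 = 843/4.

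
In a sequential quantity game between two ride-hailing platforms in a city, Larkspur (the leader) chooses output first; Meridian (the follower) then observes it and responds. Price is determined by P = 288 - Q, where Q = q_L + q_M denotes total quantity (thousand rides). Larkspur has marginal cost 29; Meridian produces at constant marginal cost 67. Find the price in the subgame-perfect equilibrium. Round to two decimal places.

The follower Meridian best-responds to any q_L: π_M = (288 - Q)q_M - 67q_M.
Setting the follower's marginal profit to zero, 221 - q_L - 2q_M = 0, i.e. q_M = (221 - q_L)/2.
Larkspur substitutes q_M(q_L) into its own profit: π_L = q_L(288 - q_L - (221 - q_L)/2) - 29q_L = (355/2 - (1/2)q_L)q_L - 29q_L.
Leader FOC: 297/2 - q_L = 0, so q_L = 297/2.
Then q_M = (221 - 297/2)/2 = 145/4.
Total output Q = 739/4, so price P = 288 - 739/4 = 413/4.

103.25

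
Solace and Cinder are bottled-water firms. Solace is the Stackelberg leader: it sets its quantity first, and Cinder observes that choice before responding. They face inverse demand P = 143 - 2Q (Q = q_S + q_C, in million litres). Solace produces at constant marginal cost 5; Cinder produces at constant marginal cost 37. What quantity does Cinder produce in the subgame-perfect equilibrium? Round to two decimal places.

Solve by backward induction. Given q_S, the follower Cinder maximises π_C = (143 - 2q_S - 2q_C)q_C - 37q_C.
Setting the follower's marginal profit to zero, 106 - 2q_S - 4q_C = 0, i.e. q_C = (106 - 2q_S)/4.
The leader anticipates this reaction. Substituting into P = 143 - 2Q gives P = 90 - q_S, so π_S = (90 - q_S)q_S - 5q_S.
Leader FOC: 85 - 2q_S = 0, so q_S = 85/2.
Then q_C = (106 - 2·(85/2))/4 = 21/4.

5.25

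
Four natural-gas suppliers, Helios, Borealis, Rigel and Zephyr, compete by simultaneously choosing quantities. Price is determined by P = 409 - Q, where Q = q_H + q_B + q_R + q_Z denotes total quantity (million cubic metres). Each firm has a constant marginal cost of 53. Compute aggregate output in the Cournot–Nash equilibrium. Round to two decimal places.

Each firm earns π_i = (409 - Q)q_i - 53q_i.
Setting ∂π_i/∂q_i = 0 with rivals' quantities fixed: 356 - 2q_i - Σ_{j≠i} q_j = 0.
With identical firms every q_j equals q_i, so Σ_{j≠i} q_j = 3q_i and 356 = 5q_i, giving q_i = 356/5.
Total output Q = 356/5 + 356/5 + 356/5 + 356/5 = 1424/5.

284.80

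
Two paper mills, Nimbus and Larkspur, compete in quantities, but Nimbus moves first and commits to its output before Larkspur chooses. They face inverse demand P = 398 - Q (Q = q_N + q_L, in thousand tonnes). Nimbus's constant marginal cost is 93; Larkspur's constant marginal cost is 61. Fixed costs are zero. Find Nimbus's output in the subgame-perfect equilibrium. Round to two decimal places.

Solve by backward induction. Given q_N, the follower Larkspur maximises π_L = (398 - q_N - q_L)q_L - 61q_L.
Setting the follower's marginal profit to zero, 337 - q_N - 2q_L = 0, i.e. q_L = (337 - q_N)/2.
The leader anticipates this reaction. Substituting into P = 398 - Q gives P = 459/2 - (1/2)q_N, so π_N = (459/2 - (1/2)q_N)q_N - 93q_N.
Maximising: ∂π_N/∂q_N = 273/2 - q_N = 0, giving q_N = 273/2.
Then q_L = (337 - 273/2)/2 = 401/4.

136.50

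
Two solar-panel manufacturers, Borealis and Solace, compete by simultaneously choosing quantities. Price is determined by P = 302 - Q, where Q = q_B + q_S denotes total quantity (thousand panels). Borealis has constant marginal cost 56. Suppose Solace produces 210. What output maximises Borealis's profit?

18

With the rival's output fixed at 210, Borealis's profit is π_B = (302 - 210 - q_B)q_B - (56q_B) = (92 - q_B)q_B - (56q_B).
∂π_B/∂q_B = 36 - 2q_B = 0, so q_B = 18.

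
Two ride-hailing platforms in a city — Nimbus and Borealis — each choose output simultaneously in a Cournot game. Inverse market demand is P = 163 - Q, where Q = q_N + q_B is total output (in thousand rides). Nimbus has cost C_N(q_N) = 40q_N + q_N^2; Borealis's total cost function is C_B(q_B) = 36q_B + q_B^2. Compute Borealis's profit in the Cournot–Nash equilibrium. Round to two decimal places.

Nimbus's profit: π_N = (163 - Q)q_N - (40q_N + q_N²). Setting ∂π_N/∂q_N = 0: 123 - 4q_N - (q_B) = 0.
Borealis's first-order condition: 127 - 4q_B - (q_N) = 0.
Rearranging gives the reaction functions q_N = (123 - q_B)/4 and q_B = (127 - q_N)/4.
Substituting one into the other gives q_N = 73/3 and q_B = 77/3.
Price P = 163 - 50 = 113.
Borealis's profit: 113·(77/3) - 36·(77/3) - (77/3)² = 1317.5556.

1317.56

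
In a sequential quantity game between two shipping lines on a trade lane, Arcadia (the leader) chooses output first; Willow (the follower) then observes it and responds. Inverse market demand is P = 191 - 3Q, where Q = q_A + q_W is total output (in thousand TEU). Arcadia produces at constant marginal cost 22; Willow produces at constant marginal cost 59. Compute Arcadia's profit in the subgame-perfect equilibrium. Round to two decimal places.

Solve by backward induction. Given q_A, the follower Willow maximises π_W = (191 - 3q_A - 3q_W)q_W - 59q_W.
Setting the follower's marginal profit to zero, 132 - 3q_A - 6q_W = 0, i.e. q_W = (132 - 3q_A)/6.
The leader anticipates this reaction. Substituting into P = 191 - 3Q gives P = 125 - (3/2)q_A, so π_A = (125 - (3/2)q_A)q_A - 22q_A.
Maximising: ∂π_A/∂q_A = 103 - 3q_A = 0, giving q_A = 103/3.
Then q_W = (132 - 3·(103/3))/6 = 29/6.
Price P = 191 - 3·(235/6) = 147/2.
Arcadia's profit: (147/2 - 22)·(103/3) = 1768.1667.

1768.17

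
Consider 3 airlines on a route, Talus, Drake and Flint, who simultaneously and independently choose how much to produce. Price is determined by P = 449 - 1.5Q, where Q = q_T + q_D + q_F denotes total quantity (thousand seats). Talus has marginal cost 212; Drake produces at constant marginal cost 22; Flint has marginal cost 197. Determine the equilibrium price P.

220

Talus's profit: π_T = (449 - 1.5Q)q_T - (212q_T). Setting ∂π_T/∂q_T = 0: 237 - 3q_T - (3/2)(q_D + q_F) = 0.
Drake's profit: π_D = (449 - 1.5Q)q_D - (22q_D). Setting ∂π_D/∂q_D = 0: 427 - 3q_D - (3/2)(q_T + q_F) = 0.
Flint's profit: π_F = (449 - 1.5Q)q_F - (197q_F). Setting ∂π_F/∂q_F = 0: 252 - 3q_F - (3/2)(q_T + q_D) = 0.
Summing all 3 equations gives 916 − 6Q = 0, hence Q = 458/3.
Back-substituting: q_T = (237 − 229)/(3/2) = 16/3, q_D = (427 − 229)/(3/2) = 132, q_F = (252 − 229)/(3/2) = 46/3.
Total output Q = 458/3, so price P = 449 - (3/2)·(458/3) = 220.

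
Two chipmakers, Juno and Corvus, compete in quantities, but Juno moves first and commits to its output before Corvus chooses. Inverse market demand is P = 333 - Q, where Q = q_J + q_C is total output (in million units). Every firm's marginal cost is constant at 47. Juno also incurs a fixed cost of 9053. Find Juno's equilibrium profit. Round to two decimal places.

Solve by backward induction. Given q_J, the follower Corvus maximises π_C = (333 - q_J - q_C)q_C - 47q_C.
Follower FOC: 286 - q_J - 2q_C = 0, so q_C(q_J) = (286 - q_J)/2.
Juno substitutes q_C(q_J) into its own profit: π_J = q_J(333 - q_J - (286 - q_J)/2) - 47q_J = (190 - (1/2)q_J)q_J - 47q_J.
Maximising: ∂π_J/∂q_J = 143 - q_J = 0, giving q_J = 143.
Then q_C = (286 - 143)/2 = 143/2.
Price P = 333 - 429/2 = 237/2.
Juno's profit: (237/2 - 47)·143 - 9053 = 1171.5000.

1171.50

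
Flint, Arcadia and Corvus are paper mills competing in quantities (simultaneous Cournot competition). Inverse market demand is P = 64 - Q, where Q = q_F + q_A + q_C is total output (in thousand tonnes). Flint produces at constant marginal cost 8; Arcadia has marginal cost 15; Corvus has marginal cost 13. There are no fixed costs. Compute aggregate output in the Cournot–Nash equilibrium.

39

Flint's profit: π_F = (64 - Q)q_F - (8q_F). Setting ∂π_F/∂q_F = 0: 56 - 2q_F - (q_A + q_C) = 0.
Arcadia's profit: π_A = (64 - Q)q_A - (15q_A). Setting ∂π_A/∂q_A = 0: 49 - 2q_A - (q_F + q_C) = 0.
Corvus's profit: π_C = (64 - Q)q_C - (13q_C). Setting ∂π_C/∂q_C = 0: 51 - 2q_C - (q_F + q_A) = 0.
Adding the 3 conditions: 156 − 2Q − 2Q = 0, i.e. Q = 39.
Back-substituting: q_F = (56 − 39) = 17, q_A = (49 − 39) = 10, q_C = (51 − 39) = 12.
Total output Q = 17 + 10 + 12 = 39.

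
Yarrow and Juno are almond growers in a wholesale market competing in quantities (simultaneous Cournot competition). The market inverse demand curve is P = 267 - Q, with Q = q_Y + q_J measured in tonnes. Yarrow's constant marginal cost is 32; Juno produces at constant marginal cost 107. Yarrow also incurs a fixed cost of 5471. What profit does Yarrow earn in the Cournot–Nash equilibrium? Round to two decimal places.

5206.78

Yarrow's profit: π_Y = (267 - Q)q_Y - (32q_Y). Setting ∂π_Y/∂q_Y = 0: 235 - 2q_Y - (q_J) = 0.
Juno's profit: π_J = (267 - Q)q_J - (107q_J). Setting ∂π_J/∂q_J = 0: 160 - 2q_J - (q_Y) = 0.
So q_Y = (235 - q_J)/2 and q_J = (160 - q_Y)/2.
Substituting one into the other gives q_Y = 310/3 and q_J = 85/3.
Price P = 267 - 395/3 = 406/3.
Yarrow's profit: (406/3 - 32)·(310/3) - 5471 = 5206.7778.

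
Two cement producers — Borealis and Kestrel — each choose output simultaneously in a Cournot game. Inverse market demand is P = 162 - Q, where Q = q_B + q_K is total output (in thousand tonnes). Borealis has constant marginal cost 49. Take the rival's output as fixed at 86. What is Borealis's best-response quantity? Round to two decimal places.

13.50

With the rival's output fixed at 86, Borealis's profit is π_B = (162 - 86 - q_B)q_B - (49q_B) = (76 - q_B)q_B - (49q_B).
∂π_B/∂q_B = 27 - 2q_B = 0, so q_B = 27/2.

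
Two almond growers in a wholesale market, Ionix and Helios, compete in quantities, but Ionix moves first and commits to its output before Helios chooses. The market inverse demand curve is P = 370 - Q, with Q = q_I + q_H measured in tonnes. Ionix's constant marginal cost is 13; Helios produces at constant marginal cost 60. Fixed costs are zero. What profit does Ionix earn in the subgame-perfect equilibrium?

The follower Helios best-responds to any q_I: π_H = (370 - Q)q_H - 60q_H.
Setting the follower's marginal profit to zero, 310 - q_I - 2q_H = 0, i.e. q_H = (310 - q_I)/2.
The leader anticipates this reaction. Substituting into P = 370 - Q gives P = 215 - (1/2)q_I, so π_I = (215 - (1/2)q_I)q_I - 13q_I.
Leader FOC: 202 - q_I = 0, so q_I = 202.
Then q_H = (310 - 202)/2 = 54.
Price P = 370 - 256 = 114.
Ionix's profit: (114 - 13)·202 = 20402.

20402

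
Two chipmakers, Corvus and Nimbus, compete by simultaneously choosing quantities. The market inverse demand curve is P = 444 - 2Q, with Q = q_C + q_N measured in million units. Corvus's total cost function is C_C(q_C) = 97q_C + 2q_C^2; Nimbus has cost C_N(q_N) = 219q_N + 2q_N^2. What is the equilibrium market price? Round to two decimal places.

329.60

Corvus's profit: π_C = (444 - 2Q)q_C - (97q_C + 2q_C²). Setting ∂π_C/∂q_C = 0: 347 - 8q_C - 2(q_N) = 0.
Nimbus's first-order condition: 225 - 8q_N - 2(q_C) = 0.
So q_C = (347 - 2q_N)/8 and q_N = (225 - 2q_C)/8.
Substituting one into the other gives q_C = 1163/30 and q_N = 553/30.
Total output Q = 286/5, so price P = 444 - 2·(286/5) = 1648/5.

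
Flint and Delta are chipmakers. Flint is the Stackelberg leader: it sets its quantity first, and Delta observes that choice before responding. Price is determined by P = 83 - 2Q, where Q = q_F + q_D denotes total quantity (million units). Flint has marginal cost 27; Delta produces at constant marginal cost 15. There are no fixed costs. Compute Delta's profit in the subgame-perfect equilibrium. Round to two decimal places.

264.50

Solve by backward induction. Given q_F, the follower Delta maximises π_D = (83 - 2q_F - 2q_D)q_D - 15q_D.
Follower FOC: 68 - 2q_F - 4q_D = 0, so q_D(q_F) = (68 - 2q_F)/4.
The leader anticipates this reaction. Substituting into P = 83 - 2Q gives P = 49 - q_F, so π_F = (49 - q_F)q_F - 27q_F.
Leader FOC: 22 - 2q_F = 0, so q_F = 11.
Then q_D = (68 - 2·11)/4 = 23/2.
Price P = 83 - 2·(45/2) = 38.
Delta's profit: (38 - 15)·(23/2) = 529/2.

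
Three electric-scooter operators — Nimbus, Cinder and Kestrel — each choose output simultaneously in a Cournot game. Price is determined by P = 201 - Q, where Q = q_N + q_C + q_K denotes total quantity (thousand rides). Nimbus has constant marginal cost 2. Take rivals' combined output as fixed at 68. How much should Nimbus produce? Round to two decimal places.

With rivals' combined output fixed at 68, Nimbus's profit is π_N = (201 - 68 - q_N)q_N - (2q_N) = (133 - q_N)q_N - (2q_N).
∂π_N/∂q_N = 131 - 2q_N = 0, so q_N = 131/2.

65.50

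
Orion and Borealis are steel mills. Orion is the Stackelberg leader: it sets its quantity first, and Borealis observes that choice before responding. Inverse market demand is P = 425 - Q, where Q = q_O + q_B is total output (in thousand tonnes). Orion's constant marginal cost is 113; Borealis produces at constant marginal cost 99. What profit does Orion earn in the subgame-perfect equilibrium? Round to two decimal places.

11100.50

Solve by backward induction. Given q_O, the follower Borealis maximises π_B = (425 - q_O - q_B)q_B - 99q_B.
Follower FOC: 326 - q_O - 2q_B = 0, so q_B(q_O) = (326 - q_O)/2.
Orion substitutes q_B(q_O) into its own profit: π_O = q_O(425 - q_O - (326 - q_O)/2) - 113q_O = (262 - (1/2)q_O)q_O - 113q_O.
Leader FOC: 149 - q_O = 0, so q_O = 149.
Then q_B = (326 - 149)/2 = 177/2.
Price P = 425 - 475/2 = 375/2.
Orion's profit: (375/2 - 113)·149 = 11100.5000.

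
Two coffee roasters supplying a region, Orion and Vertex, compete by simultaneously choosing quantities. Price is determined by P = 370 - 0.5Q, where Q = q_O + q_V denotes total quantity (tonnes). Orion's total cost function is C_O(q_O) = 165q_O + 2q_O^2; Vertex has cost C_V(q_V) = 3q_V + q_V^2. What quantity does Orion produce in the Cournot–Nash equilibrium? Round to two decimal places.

Orion's profit: π_O = (370 - 0.5Q)q_O - (165q_O + 2q_O²). Setting ∂π_O/∂q_O = 0: 205 - 5q_O - (1/2)(q_V) = 0.
Vertex's profit: π_V = (370 - 0.5Q)q_V - (3q_V + q_V²). Setting ∂π_V/∂q_V = 0: 367 - 3q_V - (1/2)(q_O) = 0.
So q_O = (205 - (1/2)q_V)/5 and q_V = (367 - (1/2)q_O)/3.
Substituting one into the other gives q_O = 1726/59 and q_V = 117.4576.

29.25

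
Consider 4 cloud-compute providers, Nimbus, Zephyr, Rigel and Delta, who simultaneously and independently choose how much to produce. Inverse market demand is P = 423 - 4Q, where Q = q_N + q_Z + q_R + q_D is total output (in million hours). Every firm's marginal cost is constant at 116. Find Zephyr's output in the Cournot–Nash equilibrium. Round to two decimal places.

A representative firm's profit is π_i = q_i(423 - 4Q) - 116q_i.
First-order condition (treating rivals' output as given): 307 - 8q_i - 4·Σ_{j≠i} q_j = 0.
By symmetry each firm produces the same amount; substituting Σ_{j≠i} q_j = 3q_i yields q_i = 307/20.

15.35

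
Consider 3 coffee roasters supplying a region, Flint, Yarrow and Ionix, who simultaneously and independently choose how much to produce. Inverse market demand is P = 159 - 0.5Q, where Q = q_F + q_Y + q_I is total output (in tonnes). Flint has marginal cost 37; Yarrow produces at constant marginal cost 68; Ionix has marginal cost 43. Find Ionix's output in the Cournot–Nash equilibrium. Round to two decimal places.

Flint's profit: π_F = (159 - 0.5Q)q_F - (37q_F). Setting ∂π_F/∂q_F = 0: 122 - q_F - (1/2)(q_Y + q_I) = 0.
Yarrow's profit: π_Y = (159 - 0.5Q)q_Y - (68q_Y). Setting ∂π_Y/∂q_Y = 0: 91 - q_Y - (1/2)(q_F + q_I) = 0.
Ionix's profit: π_I = (159 - 0.5Q)q_I - (43q_I). Setting ∂π_I/∂q_I = 0: 116 - q_I - (1/2)(q_F + q_Y) = 0.
Summing all 3 equations gives 329 − 2Q = 0, hence Q = 329/2.
Back-substituting: q_F = (122 − 329/4)/(1/2) = 159/2, q_Y = (91 − 329/4)/(1/2) = 35/2, q_I = (116 − 329/4)/(1/2) = 135/2.

67.50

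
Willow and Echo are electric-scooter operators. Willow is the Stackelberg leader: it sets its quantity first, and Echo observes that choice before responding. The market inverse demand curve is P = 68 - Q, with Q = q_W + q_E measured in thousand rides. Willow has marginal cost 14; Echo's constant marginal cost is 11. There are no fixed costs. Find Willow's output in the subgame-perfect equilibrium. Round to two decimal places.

25.50

Solve by backward induction. Given q_W, the follower Echo maximises π_E = (68 - q_W - q_E)q_E - 11q_E.
Setting the follower's marginal profit to zero, 57 - q_W - 2q_E = 0, i.e. q_E = (57 - q_W)/2.
Willow substitutes q_E(q_W) into its own profit: π_W = q_W(68 - q_W - (57 - q_W)/2) - 14q_W = (79/2 - (1/2)q_W)q_W - 14q_W.
Maximising: ∂π_W/∂q_W = 51/2 - q_W = 0, giving q_W = 51/2.
Then q_E = (57 - 51/2)/2 = 63/4.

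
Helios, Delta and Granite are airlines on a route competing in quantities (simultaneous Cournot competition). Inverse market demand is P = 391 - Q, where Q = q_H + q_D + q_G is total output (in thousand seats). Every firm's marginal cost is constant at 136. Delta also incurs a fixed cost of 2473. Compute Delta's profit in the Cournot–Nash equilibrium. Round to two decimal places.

1591.06

A representative firm's profit is π_i = q_i(391 - Q) - 136q_i.
Setting ∂π_i/∂q_i = 0 with rivals' quantities fixed: 255 - 2q_i - Σ_{j≠i} q_j = 0.
By symmetry each firm produces the same amount; substituting Σ_{j≠i} q_j = 2q_i yields q_i = 255/4.
Price P = 391 - 765/4 = 799/4.
Delta's profit: (799/4 - 136)·(255/4) - 2473 = 1591.0625.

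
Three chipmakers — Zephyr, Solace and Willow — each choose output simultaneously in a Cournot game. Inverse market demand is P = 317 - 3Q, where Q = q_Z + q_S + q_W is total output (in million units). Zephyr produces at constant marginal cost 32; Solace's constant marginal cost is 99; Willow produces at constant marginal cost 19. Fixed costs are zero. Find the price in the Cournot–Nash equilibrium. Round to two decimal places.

Zephyr's profit: π_Z = (317 - 3Q)q_Z - (32q_Z). Setting ∂π_Z/∂q_Z = 0: 285 - 6q_Z - 3(q_S + q_W) = 0.
Solace's first-order condition: 218 - 6q_S - 3(q_Z + q_W) = 0.
Willow's first-order condition: 298 - 6q_W - 3(q_Z + q_S) = 0.
Summing all 3 equations gives 801 − 12Q = 0, hence Q = 267/4.
Back-substituting: q_Z = (285 − 801/4)/3 = 113/4, q_S = (218 − 801/4)/3 = 71/12, q_W = (298 − 801/4)/3 = 391/12.
Total output Q = 267/4, so price P = 317 - 3·(267/4) = 467/4.

116.75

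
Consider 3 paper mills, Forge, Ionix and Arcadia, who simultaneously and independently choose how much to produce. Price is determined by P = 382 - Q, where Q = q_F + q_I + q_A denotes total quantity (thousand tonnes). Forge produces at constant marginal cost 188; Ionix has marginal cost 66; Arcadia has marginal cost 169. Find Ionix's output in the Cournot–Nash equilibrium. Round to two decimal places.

135.25

Forge's profit: π_F = (382 - Q)q_F - (188q_F). Setting ∂π_F/∂q_F = 0: 194 - 2q_F - (q_I + q_A) = 0.
Ionix's first-order condition: 316 - 2q_I - (q_F + q_A) = 0.
Arcadia's profit: π_A = (382 - Q)q_A - (169q_A). Setting ∂π_A/∂q_A = 0: 213 - 2q_A - (q_F + q_I) = 0.
Adding the 3 conditions: 723 − 2Q − 2Q = 0, i.e. Q = 723/4.
Back-substituting: q_F = (194 − 723/4) = 53/4, q_I = (316 − 723/4) = 541/4, q_A = (213 − 723/4) = 129/4.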